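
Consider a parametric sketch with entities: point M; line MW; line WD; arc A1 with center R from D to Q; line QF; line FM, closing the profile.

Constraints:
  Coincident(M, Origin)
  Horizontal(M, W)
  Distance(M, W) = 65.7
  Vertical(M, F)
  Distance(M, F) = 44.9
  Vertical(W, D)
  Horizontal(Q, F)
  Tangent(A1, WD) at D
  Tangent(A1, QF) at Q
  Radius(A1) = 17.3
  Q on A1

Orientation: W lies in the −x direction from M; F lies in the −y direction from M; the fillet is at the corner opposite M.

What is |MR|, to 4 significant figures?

55.72

M is at the origin; MW is horizontal with |MW| = 65.7 and W on the −x side, so W = (-65.70, 0.000). MF is vertical with |MF| = 44.9 and F on the −y side, so F = (0.000, -44.90). The virtual corner opposite M is at (-65.70, -44.90). Tangency of A1 to WD means the radius RD is perpendicular to WD and A1 meets QF tangentially, so RQ is at right angles to QF, with radius 17.3, so the center R sits 17.3 in from both sides at R = (-48.40, -27.60). Then |MR| = |R − M| = 55.72.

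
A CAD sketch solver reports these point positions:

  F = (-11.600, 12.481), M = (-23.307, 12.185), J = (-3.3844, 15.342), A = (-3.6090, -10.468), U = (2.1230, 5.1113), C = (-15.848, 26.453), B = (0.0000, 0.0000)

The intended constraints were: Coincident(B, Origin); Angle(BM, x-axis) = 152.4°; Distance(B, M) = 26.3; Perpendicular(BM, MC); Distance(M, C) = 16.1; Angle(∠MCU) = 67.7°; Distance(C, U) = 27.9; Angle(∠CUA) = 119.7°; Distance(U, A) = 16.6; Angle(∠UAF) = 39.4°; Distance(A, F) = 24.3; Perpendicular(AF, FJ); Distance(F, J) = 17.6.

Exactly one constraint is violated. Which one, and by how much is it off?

Distance(F, J) = 17.6 — off by 8.90.

B = (0.00, 0.00) ✓; BM at 152.4° ✓; |BM| = 26.30 ✓; ∠(BM, MC) = 90.00° ✓; |MC| = 16.10 ✓; ∠MCU = 67.70° ✓; |CU| = 27.90 ✓; ∠CUA = 119.7° ✓; |UA| = 16.60 ✓; ∠UAF = 39.40° ✓; |AF| = 24.30 ✓; ∠(AF, FJ) = 90.00° ✓; |FJ| = 8.700 ✗.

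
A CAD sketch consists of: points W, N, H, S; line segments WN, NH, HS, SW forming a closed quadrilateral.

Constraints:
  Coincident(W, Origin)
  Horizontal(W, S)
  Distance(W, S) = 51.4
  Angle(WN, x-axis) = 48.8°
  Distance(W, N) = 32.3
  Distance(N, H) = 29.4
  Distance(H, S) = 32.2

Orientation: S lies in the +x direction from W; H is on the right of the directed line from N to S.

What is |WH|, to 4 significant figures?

20.24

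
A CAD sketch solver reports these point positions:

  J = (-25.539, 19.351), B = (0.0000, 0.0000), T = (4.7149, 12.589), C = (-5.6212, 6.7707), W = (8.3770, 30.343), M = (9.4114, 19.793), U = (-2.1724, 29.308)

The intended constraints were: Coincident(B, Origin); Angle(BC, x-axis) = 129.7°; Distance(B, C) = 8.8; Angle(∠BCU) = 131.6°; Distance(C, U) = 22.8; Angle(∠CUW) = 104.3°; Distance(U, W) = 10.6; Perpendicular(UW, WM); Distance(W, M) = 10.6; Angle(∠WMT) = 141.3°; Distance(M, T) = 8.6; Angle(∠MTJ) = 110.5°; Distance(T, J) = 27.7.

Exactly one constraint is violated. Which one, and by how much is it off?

Distance(T, J) = 27.7 — off by 3.30.

B = (0.00, 0.00) ✓; BC at 129.7° ✓; |BC| = 8.800 ✓; ∠BCU = 131.6° ✓; |CU| = 22.80 ✓; ∠CUW = 104.3° ✓; |UW| = 10.60 ✓; ∠(UW, WM) = 90.00° ✓; |WM| = 10.60 ✓; ∠WMT = 141.3° ✓; |MT| = 8.600 ✓; ∠MTJ = 110.5° ✓; |TJ| = 31.00 ✗.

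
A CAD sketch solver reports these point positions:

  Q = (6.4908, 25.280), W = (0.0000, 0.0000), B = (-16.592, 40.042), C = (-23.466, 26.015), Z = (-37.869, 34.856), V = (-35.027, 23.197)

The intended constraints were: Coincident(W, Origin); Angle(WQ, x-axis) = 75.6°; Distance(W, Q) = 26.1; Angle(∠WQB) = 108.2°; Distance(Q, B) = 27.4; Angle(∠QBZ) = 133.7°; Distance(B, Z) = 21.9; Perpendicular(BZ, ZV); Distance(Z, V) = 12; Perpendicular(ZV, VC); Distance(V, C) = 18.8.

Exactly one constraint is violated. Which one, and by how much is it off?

Distance(V, C) = 18.8 — off by 6.90.

W = (0.00, 0.00) ✓; WQ at 75.60° ✓; |WQ| = 26.10 ✓; ∠WQB = 108.2° ✓; |QB| = 27.40 ✓; ∠QBZ = 133.7° ✓; |BZ| = 21.90 ✓; ∠(BZ, ZV) = 90.00° ✓; |ZV| = 12.00 ✓; ∠(ZV, VC) = 90.00° ✓; |VC| = 11.90 ✗.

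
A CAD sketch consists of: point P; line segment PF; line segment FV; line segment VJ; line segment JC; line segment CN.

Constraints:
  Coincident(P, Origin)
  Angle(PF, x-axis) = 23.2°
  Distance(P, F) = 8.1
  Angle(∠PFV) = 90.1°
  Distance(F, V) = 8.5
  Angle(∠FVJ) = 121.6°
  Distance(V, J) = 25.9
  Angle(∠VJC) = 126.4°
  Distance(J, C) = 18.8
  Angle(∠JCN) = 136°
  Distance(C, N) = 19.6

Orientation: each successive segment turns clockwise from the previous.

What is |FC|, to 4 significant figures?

42.25

P is at the origin; PF runs at 23.2° with length 8.1, so F = (7.445, 3.191). ∠PFV = 90.1° gives FV at -66.70° from the x-axis; with |FV| = 8.5, V = (10.81, -4.616). ∠FVJ = 121.6° gives VJ at -125.1° from the x-axis; with |VJ| = 25.9, J = (-4.086, -25.81). ∠VJC = 126.4° gives JC at -178.7° from the x-axis; with |JC| = 18.8, C = (-22.88, -26.23). Then |FC| = |C − F| = 42.25.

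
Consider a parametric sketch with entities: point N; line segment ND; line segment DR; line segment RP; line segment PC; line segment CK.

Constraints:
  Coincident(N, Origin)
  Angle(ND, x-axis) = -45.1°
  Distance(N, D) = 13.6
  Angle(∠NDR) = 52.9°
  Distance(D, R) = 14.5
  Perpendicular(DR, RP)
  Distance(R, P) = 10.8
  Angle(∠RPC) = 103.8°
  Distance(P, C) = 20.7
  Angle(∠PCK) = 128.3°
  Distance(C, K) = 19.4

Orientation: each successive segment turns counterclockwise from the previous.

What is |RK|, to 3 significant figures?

35.6

N is at the origin; ND runs at -45.1° with length 13.6, so D = (9.60, -9.63). ∠NDR = 52.9° gives DR at 82.0° from the x-axis; with |DR| = 14.5, R = (11.6, 4.73). DR is perpendicular to RP, so RP runs at 172°; with |RP| = 10.8, P = (0.923, 6.23). ∠RPC = 103.8° gives PC at -112° from the x-axis; with |PC| = 20.7, C = (-6.76, -13.0). ∠PCK = 128.3° gives CK at -60.1° from the x-axis; with |CK| = 19.4, K = (2.91, -29.8). Then |RK| = |K − R| = 35.6.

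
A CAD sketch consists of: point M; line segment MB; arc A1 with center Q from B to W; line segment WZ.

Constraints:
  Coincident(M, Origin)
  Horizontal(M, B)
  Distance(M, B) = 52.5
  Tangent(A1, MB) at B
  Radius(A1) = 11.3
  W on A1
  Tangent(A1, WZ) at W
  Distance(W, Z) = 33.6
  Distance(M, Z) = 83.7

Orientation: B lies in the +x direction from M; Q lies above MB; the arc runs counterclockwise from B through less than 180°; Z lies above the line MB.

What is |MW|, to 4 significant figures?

63.72

M is at the origin; M and B share the same y with |MB| = 52.5 and B on the +x side, so B = (52.50, 0.000). A1 meets MB tangentially, so QB is at right angles to MB, so Q = B + (0, 11.3) = (52.50, 11.30). Since QW ⟂ WZ (tangency), |QZ| = √(11.3² + 33.6²) = 35.45 regardless of where W sits on A1. So Z lies on both circle(M, 83.7) and circle(Q, 35.45); the above-MB intersection is Z = (73.67, 39.74). W is the foot of the tangent from Z: W = (63.24, 7.794).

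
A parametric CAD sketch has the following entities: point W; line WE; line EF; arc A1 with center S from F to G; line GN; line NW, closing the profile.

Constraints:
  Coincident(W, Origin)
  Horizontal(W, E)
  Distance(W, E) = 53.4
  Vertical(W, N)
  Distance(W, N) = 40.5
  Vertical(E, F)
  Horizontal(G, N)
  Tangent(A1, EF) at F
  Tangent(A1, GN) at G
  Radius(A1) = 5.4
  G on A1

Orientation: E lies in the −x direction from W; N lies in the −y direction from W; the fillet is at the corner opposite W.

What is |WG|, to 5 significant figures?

62.803

The virtual corner opposite W is at (-53.400, -40.500). Tangency of A1 to EF means the radius SF is perpendicular to EF and the tangent condition forces SG to be normal to GN, with radius 5.4, so the center S sits 5.4 in from both sides at S = (-48.000, -35.100). That places the tangent points at F = (-53.400, -35.100) on EF and G = (-48.000, -40.500) on GN. Then |WG| = |G − W| = 62.803.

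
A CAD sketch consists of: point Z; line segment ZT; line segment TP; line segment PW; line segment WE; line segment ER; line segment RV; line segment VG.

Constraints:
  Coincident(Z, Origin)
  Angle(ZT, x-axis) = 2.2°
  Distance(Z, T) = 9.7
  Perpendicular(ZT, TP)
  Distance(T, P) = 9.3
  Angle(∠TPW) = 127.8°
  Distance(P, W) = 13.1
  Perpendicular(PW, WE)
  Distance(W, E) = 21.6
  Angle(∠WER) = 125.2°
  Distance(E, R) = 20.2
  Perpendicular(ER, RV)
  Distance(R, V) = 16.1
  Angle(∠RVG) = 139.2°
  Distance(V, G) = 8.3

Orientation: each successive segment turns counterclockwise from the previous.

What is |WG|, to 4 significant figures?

27.64

Z is at the origin; ZT runs at 2.2° with length 9.7, so T = (9.693, 0.3724). ZT ⟂ TP, so TP runs at 92.20°; with |TP| = 9.3, P = (9.336, 9.666). ∠TPW = 127.8° gives PW at 144.4° from the x-axis; with |PW| = 13.1, W = (-1.316, 17.29). PW ⟂ WE, so WE runs at -125.6°; with |WE| = 21.6, E = (-13.89, -0.2717). ∠WER = 125.2° gives ER at -70.80° from the x-axis; with |ER| = 20.2, R = (-7.247, -19.35). ER is perpendicular to RV, so RV runs at 19.20°; with |RV| = 16.1, V = (7.958, -14.05). ∠RVG = 139.2° gives VG at 60.00° from the x-axis; with |VG| = 8.3, G = (12.11, -6.865). Then |WG| = |G − W| = 27.64.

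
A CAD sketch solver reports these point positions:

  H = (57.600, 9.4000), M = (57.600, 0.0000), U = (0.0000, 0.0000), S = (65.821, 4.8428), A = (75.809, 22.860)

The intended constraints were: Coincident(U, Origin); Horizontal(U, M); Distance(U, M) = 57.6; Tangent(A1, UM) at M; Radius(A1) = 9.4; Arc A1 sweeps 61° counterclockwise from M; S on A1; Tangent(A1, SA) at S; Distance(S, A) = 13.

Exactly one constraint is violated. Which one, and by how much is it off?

Distance(S, A) = 13 — off by 7.60.

U = (0.00, 0.00) ✓; U.y = 0.00, M.y = 0.00 ✓; |UM| = 57.60 ✓; ∠(HM, MU) = 90.00° ✓; |HM| = 9.400 ✓; bearing(H→S) − bearing(H→M) = 61.00° ✓; |HS| = 9.400 ✓; ∠(HS, SA) = 90.00° ✓; |SA| = 20.60 ✗.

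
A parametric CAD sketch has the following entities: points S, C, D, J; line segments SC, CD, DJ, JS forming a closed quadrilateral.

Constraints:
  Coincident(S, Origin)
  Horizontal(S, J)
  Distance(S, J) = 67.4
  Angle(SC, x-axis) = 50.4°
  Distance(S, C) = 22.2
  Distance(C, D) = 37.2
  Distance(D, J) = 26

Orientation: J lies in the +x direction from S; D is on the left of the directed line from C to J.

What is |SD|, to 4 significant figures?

55.10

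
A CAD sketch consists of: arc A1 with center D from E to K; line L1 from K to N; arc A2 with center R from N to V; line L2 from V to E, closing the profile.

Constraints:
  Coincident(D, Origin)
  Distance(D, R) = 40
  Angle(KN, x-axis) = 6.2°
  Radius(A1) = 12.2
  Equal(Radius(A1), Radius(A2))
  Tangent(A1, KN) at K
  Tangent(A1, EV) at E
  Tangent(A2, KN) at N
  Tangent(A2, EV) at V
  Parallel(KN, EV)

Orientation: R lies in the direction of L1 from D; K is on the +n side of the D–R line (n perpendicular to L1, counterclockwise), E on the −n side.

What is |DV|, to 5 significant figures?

41.819

The slot axis is L1's direction at 6.2°, so u = (cos 6.2°, sin 6.2°) = (0.99415, 0.10800) and n = (−sin 6.2°, cos 6.2°) = (-0.10800, 0.99415). D is at the origin and R lies 40.0 along u from D, so R = 40.0·u = (39.766, 4.3200). Tangency of A1 to both parallel lines with radius 12.2 puts K and E at D ± 12.2·n: K = (-1.3176, 12.129), E = (1.3176, -12.129). Equal radii place N and V the same way about R: N = R + 12.2·n = (38.448, 16.449), V = R − 12.2·n = (41.084, -7.8087). Then |DV| = |V − D| = 41.819.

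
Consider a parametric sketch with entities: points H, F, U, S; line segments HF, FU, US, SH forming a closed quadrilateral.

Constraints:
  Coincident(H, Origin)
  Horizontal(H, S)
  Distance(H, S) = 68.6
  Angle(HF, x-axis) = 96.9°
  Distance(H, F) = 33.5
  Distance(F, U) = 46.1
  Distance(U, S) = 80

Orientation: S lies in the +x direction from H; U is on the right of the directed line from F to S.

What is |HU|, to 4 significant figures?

16.20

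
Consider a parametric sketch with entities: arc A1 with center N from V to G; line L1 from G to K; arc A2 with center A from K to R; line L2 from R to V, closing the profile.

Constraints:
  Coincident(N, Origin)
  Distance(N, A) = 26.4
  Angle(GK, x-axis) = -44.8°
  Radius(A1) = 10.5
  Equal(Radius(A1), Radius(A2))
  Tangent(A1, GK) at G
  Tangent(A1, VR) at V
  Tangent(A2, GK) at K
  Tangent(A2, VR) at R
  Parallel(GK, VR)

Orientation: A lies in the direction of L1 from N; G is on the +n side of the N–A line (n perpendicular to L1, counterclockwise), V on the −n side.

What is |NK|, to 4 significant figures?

28.41

Tangency of A1 to both parallel lines with radius 10.5 puts G and V at N ± 10.5·n: G = (7.399, 7.450), V = (-7.399, -7.450). Equal radii place K and R the same way about A: K = A + 10.5·n = (26.13, -11.15), R = A − 10.5·n = (11.33, -26.05). Then |NK| = |K − N| = 28.41.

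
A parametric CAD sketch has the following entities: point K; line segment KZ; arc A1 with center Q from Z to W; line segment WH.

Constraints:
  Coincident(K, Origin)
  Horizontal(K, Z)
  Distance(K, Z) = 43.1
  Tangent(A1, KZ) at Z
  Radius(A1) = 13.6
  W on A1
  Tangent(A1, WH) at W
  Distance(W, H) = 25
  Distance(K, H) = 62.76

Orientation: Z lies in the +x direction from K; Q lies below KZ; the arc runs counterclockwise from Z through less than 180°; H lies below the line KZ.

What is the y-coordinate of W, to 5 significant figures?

-21.596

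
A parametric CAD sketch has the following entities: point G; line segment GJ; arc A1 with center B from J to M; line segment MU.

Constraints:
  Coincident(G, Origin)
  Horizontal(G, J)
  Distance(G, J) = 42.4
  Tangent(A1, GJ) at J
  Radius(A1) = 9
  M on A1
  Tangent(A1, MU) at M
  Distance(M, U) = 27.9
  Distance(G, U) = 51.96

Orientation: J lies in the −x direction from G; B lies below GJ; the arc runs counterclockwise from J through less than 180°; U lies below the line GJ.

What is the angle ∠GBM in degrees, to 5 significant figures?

161.26°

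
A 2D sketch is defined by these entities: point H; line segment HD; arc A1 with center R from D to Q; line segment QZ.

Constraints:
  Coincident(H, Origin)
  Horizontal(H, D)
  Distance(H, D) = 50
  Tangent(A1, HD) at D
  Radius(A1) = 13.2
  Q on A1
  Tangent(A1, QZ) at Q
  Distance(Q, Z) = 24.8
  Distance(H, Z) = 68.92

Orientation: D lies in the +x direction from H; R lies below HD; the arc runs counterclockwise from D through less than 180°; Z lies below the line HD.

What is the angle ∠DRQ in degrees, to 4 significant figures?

129.5°

Checks: |RQ| = 13.20 ✓; ∠(RQ, QZ) = 90.00° ✓; |QZ| = 24.80 ✓; |HZ| = 68.92 ✓.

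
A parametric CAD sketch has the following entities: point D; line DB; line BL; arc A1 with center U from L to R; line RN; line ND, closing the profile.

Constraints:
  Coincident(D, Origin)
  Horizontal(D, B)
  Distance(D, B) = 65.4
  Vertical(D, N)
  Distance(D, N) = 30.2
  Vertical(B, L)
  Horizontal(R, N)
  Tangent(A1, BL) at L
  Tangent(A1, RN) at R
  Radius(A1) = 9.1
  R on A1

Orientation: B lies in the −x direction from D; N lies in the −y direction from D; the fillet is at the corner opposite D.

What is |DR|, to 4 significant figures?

63.89

D is at the origin; D and B share the same y with |DB| = 65.4 and B on the −x side, so B = (-65.40, 0.000). DN is vertical with |DN| = 30.2 and N on the −y side, so N = (0.000, -30.20). The virtual corner opposite D is at (-65.40, -30.20). Since A1 is tangent to BL there, UL ⟂ BL and tangency of A1 to RN means the radius UR is perpendicular to RN, with radius 9.1, so the center U sits 9.1 in from both sides at U = (-56.30, -21.10). That places the tangent points at L = (-65.40, -21.10) on BL and R = (-56.30, -30.20) on RN. Then |DR| = |R − D| = 63.89.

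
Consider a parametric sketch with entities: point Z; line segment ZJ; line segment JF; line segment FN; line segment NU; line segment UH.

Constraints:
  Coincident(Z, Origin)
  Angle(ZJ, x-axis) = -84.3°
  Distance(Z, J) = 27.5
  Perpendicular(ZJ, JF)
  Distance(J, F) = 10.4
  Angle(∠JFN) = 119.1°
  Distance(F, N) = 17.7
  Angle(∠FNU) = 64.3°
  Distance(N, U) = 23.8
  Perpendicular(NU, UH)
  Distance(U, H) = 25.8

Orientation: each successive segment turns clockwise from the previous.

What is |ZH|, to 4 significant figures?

36.92

Z is at the origin; ZJ runs at -84.3° with length 27.5, so J = (2.731, -27.36). ZJ ⟂ JF, so JF runs at -174.3°; with |JF| = 10.4, F = (-7.617, -28.40). ∠JFN = 119.1° gives FN at 124.8° from the x-axis; with |FN| = 17.7, N = (-17.72, -13.86). ∠FNU = 64.3° gives NU at 9.100° from the x-axis; with |NU| = 23.8, U = (5.782, -10.10). The perpendicularity gives UH at right angles to NU, so UH runs at -80.90°; with |UH| = 25.8, H = (9.862, -35.57). Then |ZH| = |H − Z| = 36.92.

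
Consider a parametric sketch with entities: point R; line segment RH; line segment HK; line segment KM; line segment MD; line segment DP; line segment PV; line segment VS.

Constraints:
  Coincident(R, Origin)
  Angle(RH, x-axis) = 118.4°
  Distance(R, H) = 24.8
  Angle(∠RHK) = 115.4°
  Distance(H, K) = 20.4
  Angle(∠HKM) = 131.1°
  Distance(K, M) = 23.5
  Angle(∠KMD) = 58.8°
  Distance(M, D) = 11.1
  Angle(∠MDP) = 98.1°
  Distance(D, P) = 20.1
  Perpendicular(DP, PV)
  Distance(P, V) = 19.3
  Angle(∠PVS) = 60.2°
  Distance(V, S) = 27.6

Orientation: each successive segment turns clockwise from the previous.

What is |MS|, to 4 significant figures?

5.869

R is at the origin; RH runs at 118.4° with length 24.8, so H = (-11.80, 21.82). ∠RHK = 115.4° gives HK at 53.80° from the x-axis; with |HK| = 20.4, K = (0.2529, 38.28). ∠HKM = 131.1° gives KM at 4.900° from the x-axis; with |KM| = 23.5, M = (23.67, 40.28). ∠KMD = 58.8° gives MD at -116.3° from the x-axis; with |MD| = 11.1, D = (18.75, 30.33). ∠MDP = 98.1° gives DP at 161.8° from the x-axis; with |DP| = 20.1, P = (-0.3455, 36.61). DP is perpendicular to PV, so PV runs at 71.80°; with |PV| = 19.3, V = (5.683, 54.95). ∠PVS = 60.2° gives VS at -48.00° from the x-axis; with |VS| = 27.6, S = (24.15, 34.44). Then |MS| = |S − M| = 5.869.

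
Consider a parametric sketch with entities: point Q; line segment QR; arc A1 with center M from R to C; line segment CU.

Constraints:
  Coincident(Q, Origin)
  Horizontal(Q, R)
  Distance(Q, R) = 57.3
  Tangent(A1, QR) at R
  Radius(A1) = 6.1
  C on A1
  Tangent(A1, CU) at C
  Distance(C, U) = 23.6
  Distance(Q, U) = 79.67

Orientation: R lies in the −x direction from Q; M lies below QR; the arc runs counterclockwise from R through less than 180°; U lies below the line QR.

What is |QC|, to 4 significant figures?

62.05

Checks: Q = (0.00, 0.00) ✓; |MC| = 6.100 ✓; ∠(MC, CU) = 90.00° ✓; |CU| = 23.60 ✓; |QU| = 79.67 ✓.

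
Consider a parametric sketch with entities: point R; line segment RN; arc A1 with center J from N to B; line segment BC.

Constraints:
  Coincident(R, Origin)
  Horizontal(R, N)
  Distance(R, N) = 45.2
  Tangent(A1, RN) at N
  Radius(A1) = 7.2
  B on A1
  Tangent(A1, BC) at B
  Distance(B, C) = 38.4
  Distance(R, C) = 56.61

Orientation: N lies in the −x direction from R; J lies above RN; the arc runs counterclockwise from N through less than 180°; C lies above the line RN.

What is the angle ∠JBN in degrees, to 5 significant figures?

47.560°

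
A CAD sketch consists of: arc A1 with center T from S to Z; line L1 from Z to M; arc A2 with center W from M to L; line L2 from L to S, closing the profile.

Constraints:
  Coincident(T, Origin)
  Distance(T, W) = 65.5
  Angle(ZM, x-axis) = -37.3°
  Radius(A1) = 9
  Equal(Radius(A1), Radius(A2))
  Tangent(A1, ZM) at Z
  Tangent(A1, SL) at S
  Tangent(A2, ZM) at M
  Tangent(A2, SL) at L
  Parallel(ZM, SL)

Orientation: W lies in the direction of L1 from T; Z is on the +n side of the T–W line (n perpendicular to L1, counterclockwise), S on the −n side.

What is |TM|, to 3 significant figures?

66.1

The slot axis is L1's direction at -37.3°, so u = (cos -37.3°, sin -37.3°) = (0.795, -0.606) and n = (−sin -37.3°, cos -37.3°) = (0.606, 0.795). T is at the origin and W lies 65.5 along u from T, so W = 65.5·u = (52.1, -39.7). Tangency of A1 to both parallel lines with radius 9.0 puts Z and S at T ± 9.0·n: Z = (5.45, 7.16), S = (-5.45, -7.16). Equal radii place M and L the same way about W: M = W + 9.0·n = (57.6, -32.5), L = W − 9.0·n = (46.6, -46.9). Then |TM| = |M − T| = 66.1.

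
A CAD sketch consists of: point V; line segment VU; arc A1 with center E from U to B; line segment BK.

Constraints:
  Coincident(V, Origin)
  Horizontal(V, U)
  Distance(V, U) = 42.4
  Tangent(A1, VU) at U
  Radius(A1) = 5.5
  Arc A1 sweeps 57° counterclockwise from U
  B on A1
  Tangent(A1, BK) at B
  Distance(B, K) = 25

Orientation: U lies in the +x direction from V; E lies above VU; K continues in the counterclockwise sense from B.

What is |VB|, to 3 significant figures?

47.1

Since A1 is tangent to VU there, EU ⟂ VU, so E = U + (0, 5.5) = (42.4, 5.50). On A1, U sits at bearing -90° from E; a 57° counterclockwise sweep puts B at bearing -33°, so B = E + 5.5·(cos -33°, sin -33°) = (47.0, 2.50). Then |VB| = |B − V| = 47.1.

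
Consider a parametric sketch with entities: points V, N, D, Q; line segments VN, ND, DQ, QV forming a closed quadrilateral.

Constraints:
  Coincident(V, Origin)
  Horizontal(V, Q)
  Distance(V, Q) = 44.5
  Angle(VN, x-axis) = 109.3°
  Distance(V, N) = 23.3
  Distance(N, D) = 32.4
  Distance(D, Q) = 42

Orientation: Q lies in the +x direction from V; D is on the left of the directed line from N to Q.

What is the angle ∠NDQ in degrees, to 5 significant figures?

98.340°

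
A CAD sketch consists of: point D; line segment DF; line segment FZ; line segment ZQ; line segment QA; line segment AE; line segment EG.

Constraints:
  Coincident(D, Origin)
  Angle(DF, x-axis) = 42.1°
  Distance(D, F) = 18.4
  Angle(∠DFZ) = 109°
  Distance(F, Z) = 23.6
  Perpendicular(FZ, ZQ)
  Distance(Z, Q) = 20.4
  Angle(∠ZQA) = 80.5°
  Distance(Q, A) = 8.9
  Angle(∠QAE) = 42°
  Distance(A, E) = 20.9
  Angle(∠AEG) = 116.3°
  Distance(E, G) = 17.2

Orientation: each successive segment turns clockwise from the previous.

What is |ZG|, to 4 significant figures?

28.83

D is at the origin; DF runs at 42.1° with length 18.4, so F = (13.65, 12.34). ∠DFZ = 109.0° gives FZ at -28.90° from the x-axis; with |FZ| = 23.6, Z = (34.31, 0.9304). The perpendicularity gives ZQ at right angles to FZ, so ZQ runs at -118.9°; with |ZQ| = 20.4, Q = (24.45, -16.93). ∠ZQA = 80.5° gives QA at 141.6° from the x-axis; with |QA| = 8.9, A = (17.48, -11.40). ∠QAE = 42.0° gives AE at 3.600° from the x-axis; with |AE| = 20.9, E = (38.34, -10.09). ∠AEG = 116.3° gives EG at -60.10° from the x-axis; with |EG| = 17.2, G = (46.91, -25.00). Then |ZG| = |G − Z| = 28.83.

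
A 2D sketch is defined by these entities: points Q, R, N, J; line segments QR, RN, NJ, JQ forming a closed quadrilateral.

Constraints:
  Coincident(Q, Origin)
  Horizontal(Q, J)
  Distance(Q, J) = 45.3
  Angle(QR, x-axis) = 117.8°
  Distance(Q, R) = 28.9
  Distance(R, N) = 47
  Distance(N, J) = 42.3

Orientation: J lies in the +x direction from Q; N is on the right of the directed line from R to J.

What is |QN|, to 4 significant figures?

18.18

Checks: |RN| = 47.00 ✓; |NJ| = 42.30 ✓.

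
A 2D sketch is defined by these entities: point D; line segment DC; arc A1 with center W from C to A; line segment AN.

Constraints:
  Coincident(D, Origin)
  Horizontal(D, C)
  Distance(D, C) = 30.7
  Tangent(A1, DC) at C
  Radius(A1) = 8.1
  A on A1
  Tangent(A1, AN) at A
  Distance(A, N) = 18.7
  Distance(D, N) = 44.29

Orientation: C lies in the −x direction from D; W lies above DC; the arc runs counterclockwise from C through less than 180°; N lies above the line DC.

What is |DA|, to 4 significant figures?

27.01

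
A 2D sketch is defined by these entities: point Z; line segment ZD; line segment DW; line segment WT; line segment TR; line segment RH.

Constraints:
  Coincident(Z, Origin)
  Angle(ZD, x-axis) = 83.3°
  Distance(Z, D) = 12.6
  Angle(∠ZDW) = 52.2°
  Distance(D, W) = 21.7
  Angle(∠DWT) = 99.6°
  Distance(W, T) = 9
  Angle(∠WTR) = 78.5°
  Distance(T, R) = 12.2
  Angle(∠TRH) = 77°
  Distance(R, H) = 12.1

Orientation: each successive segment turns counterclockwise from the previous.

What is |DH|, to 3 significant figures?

14.5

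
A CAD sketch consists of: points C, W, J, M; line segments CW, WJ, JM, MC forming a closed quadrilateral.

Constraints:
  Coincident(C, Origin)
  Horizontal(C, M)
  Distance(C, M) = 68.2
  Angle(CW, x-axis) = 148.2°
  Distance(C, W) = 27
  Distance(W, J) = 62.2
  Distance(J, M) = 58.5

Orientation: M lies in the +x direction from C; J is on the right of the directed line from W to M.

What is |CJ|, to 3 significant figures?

37.0

Checks: |WJ| = 62.20 ✓; |JM| = 58.50 ✓.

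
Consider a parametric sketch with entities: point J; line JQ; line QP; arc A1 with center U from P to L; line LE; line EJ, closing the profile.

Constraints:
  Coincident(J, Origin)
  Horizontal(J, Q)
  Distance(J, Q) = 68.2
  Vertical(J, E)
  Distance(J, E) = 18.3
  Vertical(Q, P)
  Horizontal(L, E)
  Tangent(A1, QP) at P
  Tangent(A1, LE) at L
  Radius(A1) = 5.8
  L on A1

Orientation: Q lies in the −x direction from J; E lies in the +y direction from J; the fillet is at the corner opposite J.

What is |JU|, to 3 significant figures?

63.6

J is at the origin; J and Q share the same y with |JQ| = 68.2 and Q on the −x side, so Q = (-68.2, 0.00). JE is vertical with |JE| = 18.3 and E on the +y side, so E = (0.00, 18.3). The virtual corner opposite J is at (-68.2, 18.3). Tangency of A1 to QP means the radius UP is perpendicular to QP and A1 meets LE tangentially, so UL is at right angles to LE, with radius 5.8, so the center U sits 5.8 in from both sides at U = (-62.4, 12.5). Then |JU| = |U − J| = 63.6.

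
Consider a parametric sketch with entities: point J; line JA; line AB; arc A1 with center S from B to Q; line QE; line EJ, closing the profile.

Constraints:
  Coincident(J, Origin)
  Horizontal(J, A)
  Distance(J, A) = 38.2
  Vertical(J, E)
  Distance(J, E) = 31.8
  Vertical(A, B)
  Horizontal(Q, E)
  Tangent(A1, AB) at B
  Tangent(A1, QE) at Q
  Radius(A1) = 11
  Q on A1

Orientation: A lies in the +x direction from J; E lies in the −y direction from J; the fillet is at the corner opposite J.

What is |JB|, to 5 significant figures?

43.496

The virtual corner opposite J is at (38.200, -31.800). A1 meets AB tangentially, so SB is at right angles to AB and since A1 is tangent to QE there, SQ ⟂ QE, with radius 11.0, so the center S sits 11.0 in from both sides at S = (27.200, -20.800). That places the tangent points at B = (38.200, -20.800) on AB and Q = (27.200, -31.800) on QE. Then |JB| = |B − J| = 43.496.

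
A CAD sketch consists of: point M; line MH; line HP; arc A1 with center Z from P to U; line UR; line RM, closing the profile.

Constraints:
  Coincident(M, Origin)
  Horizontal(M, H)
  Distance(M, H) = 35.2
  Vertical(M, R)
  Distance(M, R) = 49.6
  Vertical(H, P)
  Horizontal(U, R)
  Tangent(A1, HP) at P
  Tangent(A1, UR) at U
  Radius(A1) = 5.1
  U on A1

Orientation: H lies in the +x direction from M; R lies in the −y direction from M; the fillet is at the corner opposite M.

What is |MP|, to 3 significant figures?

56.7

The virtual corner opposite M is at (35.2, -49.6). A1 meets HP tangentially, so ZP is at right angles to HP and the tangent condition forces ZU to be normal to UR, with radius 5.1, so the center Z sits 5.1 in from both sides at Z = (30.1, -44.5). That places the tangent points at P = (35.2, -44.5) on HP and U = (30.1, -49.6) on UR. Then |MP| = |P − M| = 56.7.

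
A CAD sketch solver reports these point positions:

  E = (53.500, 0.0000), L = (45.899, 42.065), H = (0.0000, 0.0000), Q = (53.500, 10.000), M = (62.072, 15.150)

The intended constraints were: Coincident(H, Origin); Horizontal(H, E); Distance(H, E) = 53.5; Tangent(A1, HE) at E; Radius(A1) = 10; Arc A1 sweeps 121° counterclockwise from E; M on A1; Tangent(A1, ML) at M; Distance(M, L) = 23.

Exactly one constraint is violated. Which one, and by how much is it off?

Distance(M, L) = 23 — off by 8.40.

H = (0.00, 0.00) ✓; H.y = 0.00, E.y = 0.00 ✓; |HE| = 53.50 ✓; ∠(QE, EH) = 90.00° ✓; |QE| = 10.00 ✓; bearing(Q→M) − bearing(Q→E) = 121.0° ✓; |QM| = 10.00 ✓; ∠(QM, ML) = 90.00° ✓; |ML| = 31.40 ✗.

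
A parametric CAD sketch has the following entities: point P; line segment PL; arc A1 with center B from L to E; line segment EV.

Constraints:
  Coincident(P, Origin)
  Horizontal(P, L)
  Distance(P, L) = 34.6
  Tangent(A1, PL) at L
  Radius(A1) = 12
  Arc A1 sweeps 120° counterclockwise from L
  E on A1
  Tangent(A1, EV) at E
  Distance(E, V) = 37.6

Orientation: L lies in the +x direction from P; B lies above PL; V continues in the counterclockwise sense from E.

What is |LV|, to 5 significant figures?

51.257

P is at the origin; PL is horizontal with |PL| = 34.6 and L on the +x side, so L = (34.600, 0.0000). Tangency of A1 to PL means the radius BL is perpendicular to PL, so B = L + (0, 12) = (34.600, 12.000). On A1, L sits at bearing -90° from B; a 120° counterclockwise sweep puts E at bearing 30°, so E = B + 12.0·(cos 30°, sin 30°) = (44.992, 18.000). The tangent condition forces BE to be normal to EV, so EV runs along (−sin 30°, cos 30°); with |EV| = 37.6, V = (26.192, 50.563). Then |LV| = |V − L| = 51.257.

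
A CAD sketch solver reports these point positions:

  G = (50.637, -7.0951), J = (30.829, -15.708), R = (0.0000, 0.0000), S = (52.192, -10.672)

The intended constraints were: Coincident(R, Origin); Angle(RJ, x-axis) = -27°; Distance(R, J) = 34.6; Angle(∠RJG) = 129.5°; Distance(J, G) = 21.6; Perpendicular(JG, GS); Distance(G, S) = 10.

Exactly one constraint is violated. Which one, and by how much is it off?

Distance(G, S) = 10 — off by 6.10.

R = (0.00, 0.00) ✓; RJ at -27.00° ✓; |RJ| = 34.60 ✓; ∠RJG = 129.5° ✓; |JG| = 21.60 ✓; ∠(JG, GS) = 90.00° ✓; |GS| = 3.900 ✗.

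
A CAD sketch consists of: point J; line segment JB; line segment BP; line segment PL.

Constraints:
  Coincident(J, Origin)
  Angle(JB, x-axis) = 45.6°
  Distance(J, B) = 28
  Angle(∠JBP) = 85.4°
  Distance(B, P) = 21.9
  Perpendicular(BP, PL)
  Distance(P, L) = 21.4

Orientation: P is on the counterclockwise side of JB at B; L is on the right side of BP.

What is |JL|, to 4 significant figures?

53.08

J is at the origin; JB runs at 45.6° with length 28.0, so B = 28.0·(cos 45.6°, sin 45.6°) = (19.59, 20.01). ∠JBP = 85.4°, so BP runs at 45.6° + (180° − 85.4°) = 140.2° from the x-axis; with |BP| = 21.9, P = B + 21.9·(cos 140.2°, sin 140.2°) = (2.765, 34.02). BP is perpendicular to PL; with |PL| = 21.4 on the right of BP, L = P + 21.4·(0.6401, 0.7683) = (16.46, 50.46). Then |JL| = |L − J| = 53.08.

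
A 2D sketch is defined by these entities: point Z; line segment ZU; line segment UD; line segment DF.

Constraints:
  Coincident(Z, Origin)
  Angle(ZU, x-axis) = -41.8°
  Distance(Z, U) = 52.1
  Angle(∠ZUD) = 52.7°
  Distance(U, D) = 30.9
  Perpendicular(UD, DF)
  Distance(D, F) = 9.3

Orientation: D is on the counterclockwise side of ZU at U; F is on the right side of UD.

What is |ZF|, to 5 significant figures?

50.749

∠ZUD = 52.7°, so UD runs at -41.8° + (180° − 52.7°) = 85.500° from the x-axis; with |UD| = 30.9, D = U + 30.9·(cos 85.500°, sin 85.500°) = (41.264, -3.9216). UD is perpendicular to DF; with |DF| = 9.3 on the right of UD, F = D + 9.3·(0.99692, -0.078459) = (50.535, -4.6513). Then |ZF| = |F − Z| = 50.749.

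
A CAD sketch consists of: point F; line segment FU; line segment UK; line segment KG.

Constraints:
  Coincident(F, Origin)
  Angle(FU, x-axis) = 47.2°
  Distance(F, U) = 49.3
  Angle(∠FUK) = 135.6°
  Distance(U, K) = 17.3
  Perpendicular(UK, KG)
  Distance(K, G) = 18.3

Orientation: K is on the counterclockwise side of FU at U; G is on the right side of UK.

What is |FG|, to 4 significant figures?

74.47

F is at the origin; FU runs at 47.2° with length 49.3, so U = 49.3·(cos 47.2°, sin 47.2°) = (33.50, 36.17). ∠FUK = 135.6°, so UK runs at 47.2° + (180° − 135.6°) = 91.60° from the x-axis; with |UK| = 17.3, K = U + 17.3·(cos 91.60°, sin 91.60°) = (33.01, 53.47). UK ⟂ KG; with |KG| = 18.3 on the right of UK, G = K + 18.3·(0.9996, 0.02792) = (51.31, 53.98). Then |FG| = |G − F| = 74.47.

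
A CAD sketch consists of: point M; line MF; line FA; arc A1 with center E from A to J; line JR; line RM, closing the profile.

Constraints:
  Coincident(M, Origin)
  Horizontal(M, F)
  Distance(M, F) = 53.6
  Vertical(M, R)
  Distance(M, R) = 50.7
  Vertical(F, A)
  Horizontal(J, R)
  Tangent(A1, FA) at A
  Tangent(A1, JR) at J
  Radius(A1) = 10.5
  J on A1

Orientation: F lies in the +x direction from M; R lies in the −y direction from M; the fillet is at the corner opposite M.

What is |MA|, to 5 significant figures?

67.000

M is at the origin; MF is horizontal with |MF| = 53.6 and F on the +x side, so F = (53.600, 0.0000). M and R share the same x with |MR| = 50.7 and R on the −y side, so R = (0.0000, -50.700). The virtual corner opposite M is at (53.600, -50.700). Tangency of A1 to FA means the radius EA is perpendicular to FA and A1 meets JR tangentially, so EJ is at right angles to JR, with radius 10.5, so the center E sits 10.5 in from both sides at E = (43.100, -40.200). That places the tangent points at A = (53.600, -40.200) on FA and J = (43.100, -50.700) on JR. Then |MA| = |A − M| = 67.000.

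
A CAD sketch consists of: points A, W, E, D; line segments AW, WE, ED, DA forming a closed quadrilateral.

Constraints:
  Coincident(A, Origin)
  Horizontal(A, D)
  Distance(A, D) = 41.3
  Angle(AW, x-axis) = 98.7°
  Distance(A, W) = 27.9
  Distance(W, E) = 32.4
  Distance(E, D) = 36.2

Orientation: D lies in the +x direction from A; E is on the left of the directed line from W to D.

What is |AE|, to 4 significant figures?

43.44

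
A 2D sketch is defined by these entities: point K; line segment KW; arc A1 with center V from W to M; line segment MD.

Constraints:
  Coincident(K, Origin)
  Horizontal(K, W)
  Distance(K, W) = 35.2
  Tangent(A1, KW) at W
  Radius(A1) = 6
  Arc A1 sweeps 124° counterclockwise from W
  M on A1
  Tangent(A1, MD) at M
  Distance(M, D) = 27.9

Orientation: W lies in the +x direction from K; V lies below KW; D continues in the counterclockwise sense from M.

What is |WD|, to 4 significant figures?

34.18

K is at the origin; KW is horizontal with |KW| = 35.2 and W on the +x side, so W = (35.20, 0.000). Since A1 is tangent to KW there, VW ⟂ KW, so V = W + (0, -6) = (35.20, -6.000). On A1, W sits at bearing 90° from V; a 124° counterclockwise sweep puts M at bearing 214°, so M = V + 6.0·(cos 214°, sin 214°) = (30.23, -9.355). The tangent condition forces VM to be normal to MD, so MD runs along (−sin 214°, cos 214°); with |MD| = 27.9, D = (45.83, -32.49). Then |WD| = |D − W| = 34.18.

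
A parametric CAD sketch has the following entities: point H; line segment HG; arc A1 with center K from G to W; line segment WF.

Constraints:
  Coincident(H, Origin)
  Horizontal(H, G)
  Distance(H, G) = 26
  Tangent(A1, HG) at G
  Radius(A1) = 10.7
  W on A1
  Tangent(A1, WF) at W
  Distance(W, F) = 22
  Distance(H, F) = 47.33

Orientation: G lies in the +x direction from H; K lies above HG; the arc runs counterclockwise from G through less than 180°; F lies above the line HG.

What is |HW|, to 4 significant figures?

38.64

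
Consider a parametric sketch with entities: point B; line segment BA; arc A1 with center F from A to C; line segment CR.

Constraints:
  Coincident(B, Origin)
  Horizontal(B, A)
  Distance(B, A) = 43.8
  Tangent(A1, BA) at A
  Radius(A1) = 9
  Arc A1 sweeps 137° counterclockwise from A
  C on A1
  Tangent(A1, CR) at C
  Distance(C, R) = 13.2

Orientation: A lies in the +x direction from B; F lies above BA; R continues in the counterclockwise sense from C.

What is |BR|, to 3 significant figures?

47.2

B is at the origin; B and A share the same y with |BA| = 43.8 and A on the +x side, so A = (43.8, 0.00). The tangent condition forces FA to be normal to BA, so F = A + (0, 9) = (43.8, 9.00). On A1, A sits at bearing -90° from F; a 137° counterclockwise sweep puts C at bearing 47°, so C = F + 9.0·(cos 47°, sin 47°) = (49.9, 15.6). A1 meets CR tangentially, so FC is at right angles to CR, so CR runs along (−sin 47°, cos 47°); with |CR| = 13.2, R = (40.3, 24.6). Then |BR| = |R − B| = 47.2.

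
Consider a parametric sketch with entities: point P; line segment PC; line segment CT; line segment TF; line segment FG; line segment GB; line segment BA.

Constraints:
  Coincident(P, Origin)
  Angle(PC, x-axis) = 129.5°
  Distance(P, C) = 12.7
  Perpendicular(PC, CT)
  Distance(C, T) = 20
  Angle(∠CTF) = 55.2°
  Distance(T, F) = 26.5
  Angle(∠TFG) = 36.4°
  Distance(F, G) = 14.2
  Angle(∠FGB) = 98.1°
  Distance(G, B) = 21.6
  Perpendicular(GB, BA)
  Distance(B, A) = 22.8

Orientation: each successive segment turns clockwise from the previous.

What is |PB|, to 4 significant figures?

27.22

∠TFG = 36.4° gives FG at 131.1° from the x-axis; with |FG| = 14.2, G = (0.1909, 6.811). ∠FGB = 98.1° gives GB at 49.20° from the x-axis; with |GB| = 21.6, B = (14.30, 23.16). Then |PB| = |B − P| = 27.22.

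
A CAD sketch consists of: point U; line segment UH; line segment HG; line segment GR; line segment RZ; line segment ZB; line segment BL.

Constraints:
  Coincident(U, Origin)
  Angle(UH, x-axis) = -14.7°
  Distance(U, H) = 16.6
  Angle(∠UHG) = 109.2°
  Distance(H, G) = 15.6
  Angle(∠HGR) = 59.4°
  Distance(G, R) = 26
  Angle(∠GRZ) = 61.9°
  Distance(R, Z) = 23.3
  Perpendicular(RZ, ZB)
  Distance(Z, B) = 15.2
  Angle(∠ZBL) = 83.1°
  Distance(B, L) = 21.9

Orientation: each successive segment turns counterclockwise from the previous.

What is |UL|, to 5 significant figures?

17.792

RZ ⟂ ZB, so ZB runs at 24.800°; with |ZB| = 15.2, B = (22.372, -4.5431). ∠ZBL = 83.1° gives BL at 121.70° from the x-axis; with |BL| = 21.9, L = (10.864, 14.090). Then |UL| = |L − U| = 17.792.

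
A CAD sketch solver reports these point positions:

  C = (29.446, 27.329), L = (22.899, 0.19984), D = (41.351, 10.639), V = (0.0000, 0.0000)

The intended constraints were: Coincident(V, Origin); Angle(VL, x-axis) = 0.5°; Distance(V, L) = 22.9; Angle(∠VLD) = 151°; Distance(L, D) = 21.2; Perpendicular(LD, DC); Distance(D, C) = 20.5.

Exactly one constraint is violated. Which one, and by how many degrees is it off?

Perpendicular(LD, DC) — off by 6.00°.

V = (0.00, 0.00) ✓; VL at 0.5000° ✓; |VL| = 22.90 ✓; ∠VLD = 151.0° ✓; |LD| = 21.20 ✓; ∠(LD, DC) = 96.00° ✗; |DC| = 20.50 ✓.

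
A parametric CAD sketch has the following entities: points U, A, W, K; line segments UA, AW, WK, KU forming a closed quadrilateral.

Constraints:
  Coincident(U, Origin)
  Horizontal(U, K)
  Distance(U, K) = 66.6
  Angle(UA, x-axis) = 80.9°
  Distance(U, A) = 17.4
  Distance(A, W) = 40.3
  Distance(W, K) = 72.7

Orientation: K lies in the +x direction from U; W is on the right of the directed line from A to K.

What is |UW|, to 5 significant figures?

22.913

U is at the origin; UK is horizontal with |UK| = 66.6 and K in +x, so K = (66.6, 0). UA runs at 80.9° with |UA| = 17.4, so A = (2.7520, 17.181). W is determined by |AW| = 40.3 and |WK| = 72.7 together: it lies at the intersection of circle(A, 40.3) and circle(K, 72.7). With |AK| = 66.119, the foot of the radical line on AK is 5.3733 from A and the perpendicular offset is √(40.3² − 5.3733²) = 39.940. Taking the right-of-AK solution: W = (-2.4377, -22.783).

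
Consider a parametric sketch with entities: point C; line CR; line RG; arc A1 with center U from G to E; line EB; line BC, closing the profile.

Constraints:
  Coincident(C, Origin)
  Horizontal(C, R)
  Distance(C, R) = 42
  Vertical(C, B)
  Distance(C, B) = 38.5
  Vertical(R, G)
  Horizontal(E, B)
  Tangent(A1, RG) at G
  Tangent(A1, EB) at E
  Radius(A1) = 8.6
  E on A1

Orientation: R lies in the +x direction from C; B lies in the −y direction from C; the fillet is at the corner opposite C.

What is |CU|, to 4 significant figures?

44.83

CB is vertical with |CB| = 38.5 and B on the −y side, so B = (0.000, -38.50). The virtual corner opposite C is at (42.00, -38.50). Tangency of A1 to RG means the radius UG is perpendicular to RG and since A1 is tangent to EB there, UE ⟂ EB, with radius 8.6, so the center U sits 8.6 in from both sides at U = (33.40, -29.90). Then |CU| = |U − C| = 44.83.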